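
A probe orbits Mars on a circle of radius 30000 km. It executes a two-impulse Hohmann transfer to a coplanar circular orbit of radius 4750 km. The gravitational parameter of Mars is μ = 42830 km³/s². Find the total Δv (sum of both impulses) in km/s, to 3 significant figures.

Δv = 1.51 km/s

Semi-major axis of the transfer orbit: a_t = (30000 + 4750)/2 = 17375 km.
Circular speed at r₁: v₁ = √(μ/r₁) = √(42830/30000) = 1.19485 km/s.
Transfer-orbit speed at r₁ (vis-viva equation): v_a = √[μ(2/r₁ − 1/a_t)] = 0.624738 km/s.
First burn Δv₁ = |v_a − v₁| = 0.5701 km/s.
At r₂, v₂ = √(μ/r₂) = 3.0028 km/s.
Transfer-orbit speed at r₂: v_p = √[μ(2/r₂ − 1/a_t)] = 3.9457 km/s.
Second burn Δv₂ = |v₂ − v_p| = 0.9429 km/s.
Total Δv = Δv₁ + Δv₂ = 1.513 km/s.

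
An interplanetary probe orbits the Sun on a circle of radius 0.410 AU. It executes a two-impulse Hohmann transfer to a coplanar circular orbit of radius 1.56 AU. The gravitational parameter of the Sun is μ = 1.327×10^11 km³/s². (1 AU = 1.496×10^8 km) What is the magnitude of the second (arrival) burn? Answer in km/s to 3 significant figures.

In km: r₁ = 0.410 × 1.496×10^8 = 6.1336×10^7 km; r₂ = 1.56 × 1.496×10^8 = 2.33376×10^8 km.
Transfer-ellipse semi-major axis a_t = (r₁ + r₂)/2 = (6.1336×10^7 + 2.33376×10^8)/2 = 1.47356×10^8 km.
Circular speed at r = 2.33376×10^8 km: v_c = √(μ/r) = 23.8456 km/s.
Vis-viva on the transfer ellipse at r = 2.33376×10^8 km gives v_t = √[μ(2/r − 1/a_t)] = 15.3844 km/s.
Δv₂ = |v_t − v_c| = |15.3844 − 23.8456| = 8.461 km/s.

Δv₂ = 8.46 km/s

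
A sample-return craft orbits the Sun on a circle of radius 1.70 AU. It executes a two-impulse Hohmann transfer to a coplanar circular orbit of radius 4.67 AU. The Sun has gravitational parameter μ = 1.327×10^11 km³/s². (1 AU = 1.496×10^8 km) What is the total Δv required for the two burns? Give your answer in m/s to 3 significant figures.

In km: r₁ = 1.70 × 1.496×10^8 = 2.5432×10^8 km; r₂ = 4.67 × 1.496×10^8 = 6.98632×10^8 km.
The Hohmann ellipse has a_t = (r₁ + r₂)/2 = 4.76476×10^8 km.
At r₁ the circular-orbit speed is v₁ = √(μ/r₁) = 22.843 km/s.
On the transfer ellipse at r₁, v² = μ(2/r − 1/a) gives v_p = √[μ(2/r₁ − 1/a_t)] = 27.660 km/s.
First burn Δv₁ = |v_p − v₁| = 4.817 km/s.
Circular speed at r₂: v₂ = √(μ/r₂) = 13.782 km/s.
Transfer-orbit speed at r₂: v_a = √[μ(2/r₂ − 1/a_t)] = 10.069 km/s.
Second burn Δv₂ = |v₂ − v_a| = 3.713 km/s.
Total Δv = Δv₁ + Δv₂ = 8.530 km/s.

Δv = 8530 m/s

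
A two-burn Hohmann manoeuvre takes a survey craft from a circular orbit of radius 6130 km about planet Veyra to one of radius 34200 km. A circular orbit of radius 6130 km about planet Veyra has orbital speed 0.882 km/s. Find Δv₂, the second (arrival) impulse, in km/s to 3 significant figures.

From the circular-orbit relation v² = μ/r at r = 6130 km: μ = v²r = (0.882)² × 6130 = 4768.67 km³/s².
Transfer-ellipse semi-major axis a_t = (r₁ + r₂)/2 = (6130 + 34200)/2 = 20165 km.
On the circular orbit at r = 34200 km, v_c = √(μ/r) = 0.3734 km/s.
Vis-viva on the transfer ellipse at r = 34200 km gives v_t = √[μ(2/r − 1/a_t)] = 0.2059 km/s.
Δv₂ = |v_t − v_c| = |0.2059 − 0.3734| = 0.1675 km/s.

Δv₂ = 0.168 km/s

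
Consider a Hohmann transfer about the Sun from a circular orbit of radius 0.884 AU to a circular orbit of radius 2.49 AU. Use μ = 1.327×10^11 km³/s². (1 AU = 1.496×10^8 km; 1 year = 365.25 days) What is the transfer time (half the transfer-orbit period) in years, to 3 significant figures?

t = 1.10 years

In km: r₁ = 0.884 × 1.496×10^8 = 1.322464×10^8 km; r₂ = 2.49 × 1.496×10^8 = 3.72504×10^8 km.
The Hohmann ellipse has a_t = (r₁ + r₂)/2 = 2.523752×10^8 km.
Transfer time t = π√(a_t³/μ) = π√((2.523752×10^8)³ / 1.327×10^11) = 3.458×10^7 s.
Converting: 3.458×10^7 s ÷ 3.15576×10^7 s/year (365.25 × 86400) = 1.10 years.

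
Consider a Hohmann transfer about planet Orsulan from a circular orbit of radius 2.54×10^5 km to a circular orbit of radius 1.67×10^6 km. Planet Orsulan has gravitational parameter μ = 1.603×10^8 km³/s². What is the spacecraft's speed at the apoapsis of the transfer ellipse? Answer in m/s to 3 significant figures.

v = 5030 m/s

Semi-major axis of the transfer orbit: a_t = (2.540×10^5 + 1.670×10^6)/2 = 9.620×10^5 km.
The apoapsis of the transfer ellipse is at r = 1.670×10^6 km.
From the vis-viva equation, v = √[μ(2/r − 1/a_t)] = 5.034 km/s.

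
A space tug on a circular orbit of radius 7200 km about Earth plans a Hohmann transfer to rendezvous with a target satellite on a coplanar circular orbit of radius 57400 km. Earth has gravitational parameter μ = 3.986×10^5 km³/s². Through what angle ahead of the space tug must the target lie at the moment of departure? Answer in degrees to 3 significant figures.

φ = 104°

The Hohmann ellipse has a_t = (r₁ + r₂)/2 = 32300 km.
Transfer time t = π√(a_t³/μ) = 28886 s.
The target's mean motion on its circular orbit is ω₂ = √(μ/r₂³) = 4.5909×10^-5 rad/s.
Angle swept by the target during transfer: ω₂·t = 1.3261 rad = 75.98°.
The space tug traverses 180° on the transfer ellipse, so the target must lead by 180° − 75.98° = 104°.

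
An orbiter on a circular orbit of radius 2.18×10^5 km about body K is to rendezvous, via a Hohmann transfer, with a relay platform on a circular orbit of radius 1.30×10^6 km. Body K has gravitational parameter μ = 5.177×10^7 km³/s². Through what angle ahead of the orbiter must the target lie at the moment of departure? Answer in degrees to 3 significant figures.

φ = 99.7°

The Hohmann ellipse has a_t = (r₁ + r₂)/2 = 7.590×10^5 km.
Transfer time t = π√(a_t³/μ) = 2.8872×10^5 s.
Target angular speed ω₂ = √(μ/r₂³) = 4.8543×10^-6 rad/s.
Angle swept by the target during transfer: ω₂·t = 1.4015 rad = 80.30°.
The orbiter traverses 180° on the transfer ellipse, so the target must lead by 180° − 80.30° = 99.7°.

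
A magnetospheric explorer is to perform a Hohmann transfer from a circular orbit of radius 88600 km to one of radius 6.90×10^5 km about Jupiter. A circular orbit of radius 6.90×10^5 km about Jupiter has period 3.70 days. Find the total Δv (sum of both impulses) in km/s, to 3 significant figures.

From Kepler's third law T² = 4π²r³/μ at r = 6.90×10^5 km, T = 3.70 days = 3.70 × 86400 s = 3.1968×10^5 s: μ = 4π²r³/T² = 1.26904×10^8 km³/s².
Transfer-ellipse semi-major axis a_t = (r₁ + r₂)/2 = (88600 + 6.900×10^5)/2 = 3.893×10^5 km.
At r₁ the circular-orbit speed is v₁ = √(μ/r₁) = 37.85 km/s.
On the transfer ellipse at r₁, vis-viva equation gives v_p = √[μ(2/r₁ − 1/a_t)] = 50.39 km/s.
First burn Δv₁ = |v_p − v₁| = 12.54 km/s.
At r₂, v₂ = √(μ/r₂) = 13.562 km/s.
Transfer-orbit speed at r₂: v_a = √[μ(2/r₂ − 1/a_t)] = 6.4698 km/s.
Second burn Δv₂ = |v₂ − v_a| = 7.092 km/s.
Total Δv = Δv₁ + Δv₂ = 19.63 km/s.

Δv = 19.6 km/s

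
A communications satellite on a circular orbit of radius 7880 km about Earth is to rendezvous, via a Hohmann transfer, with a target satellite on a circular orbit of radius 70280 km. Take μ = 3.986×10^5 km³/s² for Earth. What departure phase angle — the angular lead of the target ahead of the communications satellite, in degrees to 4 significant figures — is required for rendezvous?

φ = 105.4°

Semi-major axis of the transfer orbit: a_t = (7880 + 70280)/2 = 39080 km.
Transfer time t = π√(a_t³/μ) = 38440 s.
Target angular speed ω₂ = √(μ/r₂³) = 3.389×10^-5 rad/s.
Angle swept by the target during transfer: ω₂·t = 1.3027 rad = 74.64°.
The communications satellite traverses 180° on the transfer ellipse, so the target must lead by 180° − 74.64° = 105.4°.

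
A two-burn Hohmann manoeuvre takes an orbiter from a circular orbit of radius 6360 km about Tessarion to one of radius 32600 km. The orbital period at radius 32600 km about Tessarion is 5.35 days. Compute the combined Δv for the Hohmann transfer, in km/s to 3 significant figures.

Δv = 0.485 km/s

From Kepler's third law T² = 4π²r³/μ at r = 32600 km, T = 5.35 days = 5.35 × 86400 s = 4.6224×10^5 s: μ = 4π²r³/T² = 6401.44 km³/s².
The Hohmann ellipse has a_t = (r₁ + r₂)/2 = 19480 km.
Circular speed at r₁: v₁ = √(μ/r₁) = √(6401.44/6360) = 1.0033 km/s.
Transfer-orbit speed at r₁ (vis-viva): v_p = √[μ(2/r₁ − 1/a_t)] = 1.2979 km/s.
First burn Δv₁ = |v_p − v₁| = 0.2946 km/s.
Circular speed at r₂: v₂ = √(μ/r₂) = 0.4431 km/s.
Transfer-orbit speed at r₂: v_a = √[μ(2/r₂ − 1/a_t)] = 0.2532 km/s.
Second burn Δv₂ = |v₂ − v_a| = 0.1899 km/s.
Δv = Δv₁ + Δv₂ = 0.2946 + 0.1899 = 0.4845 km/s.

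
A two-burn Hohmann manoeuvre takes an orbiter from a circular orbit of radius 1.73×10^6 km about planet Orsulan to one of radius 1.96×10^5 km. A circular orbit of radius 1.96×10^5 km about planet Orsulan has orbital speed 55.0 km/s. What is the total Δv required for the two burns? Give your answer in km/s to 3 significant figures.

From the circular-orbit relation v² = μ/r at r = 1.96×10^5 km: μ = v²r = (55.0)² × 1.96×10^5 = 5.92900×10^8 km³/s².
Transfer-ellipse semi-major axis a_t = (r₁ + r₂)/2 = (1.730×10^6 + 1.960×10^5)/2 = 9.630×10^5 km.
Circular speed at r₁: v₁ = √(μ/r₁) = √(5.92900×10^8/1.730×10^6) = 18.51 km/s.
Transfer-orbit speed at r₁ (v² = μ(2/r − 1/a)): v_a = √[μ(2/r₁ − 1/a_t)] = 8.352 km/s.
First burn Δv₁ = |v_a − v₁| = 10.16 km/s.
At r₂, v₂ = √(μ/r₂) = 55.00 km/s.
Transfer-orbit speed at r₂: v_p = √[μ(2/r₂ − 1/a_t)] = 73.72 km/s.
Second burn Δv₂ = |v₂ − v_p| = 18.72 km/s.
Δv = Δv₁ + Δv₂ = 10.16 + 18.72 = 28.88 km/s.

Δv = 28.9 km/s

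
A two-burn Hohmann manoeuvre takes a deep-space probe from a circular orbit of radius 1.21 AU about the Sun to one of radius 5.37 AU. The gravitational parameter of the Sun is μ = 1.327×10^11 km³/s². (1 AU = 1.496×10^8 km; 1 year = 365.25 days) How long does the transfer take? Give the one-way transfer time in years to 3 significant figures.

In km: r₁ = 1.21 × 1.496×10^8 = 1.81016×10^8 km; r₂ = 5.37 × 1.496×10^8 = 8.03352×10^8 km.
Transfer-ellipse semi-major axis a_t = (r₁ + r₂)/2 = (1.81016×10^8 + 8.03352×10^8)/2 = 4.92184×10^8 km.
Half the transfer-orbit period gives t = π√(a_t³/μ) = 9.417×10^7 s.
Converting: 9.417×10^7 s ÷ 3.15576×10^7 s/year (365.25 × 86400) = 2.98 years.

t = 2.98 years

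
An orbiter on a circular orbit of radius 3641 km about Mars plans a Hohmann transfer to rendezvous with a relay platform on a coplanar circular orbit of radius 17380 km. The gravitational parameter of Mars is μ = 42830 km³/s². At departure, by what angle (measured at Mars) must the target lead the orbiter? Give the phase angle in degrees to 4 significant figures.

φ = 95.35°

The Hohmann ellipse has a_t = (r₁ + r₂)/2 = 10510.5 km.
The half-period of the transfer ellipse is t = π√(a_t³/μ) = 16357 s.
Target angular speed ω₂ = √(μ/r₂³) = 9.0323×10^-5 rad/s.
Angle swept by the target during transfer: ω₂·t = 1.4774 rad = 84.65°.
The orbiter traverses 180° on the transfer ellipse, so the target must lead by 180° − 84.65° = 95.35°.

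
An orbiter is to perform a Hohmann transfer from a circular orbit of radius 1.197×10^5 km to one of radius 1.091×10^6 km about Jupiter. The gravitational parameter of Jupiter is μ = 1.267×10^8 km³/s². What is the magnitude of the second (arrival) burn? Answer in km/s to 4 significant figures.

Transfer-ellipse semi-major axis a_t = (r₁ + r₂)/2 = (1.197×10^5 + 1.091×10^6)/2 = 6.0535×10^5 km.
On the circular orbit at r = 1.091×10^6 km, v_c = √(μ/r) = 10.776 km/s.
Vis-viva on the transfer ellipse at r = 1.091×10^6 km gives v_t = √[μ(2/r − 1/a_t)] = 4.7920 km/s.
Δv₂ = |v_t − v_c| = |4.7920 − 10.776| = 5.984 km/s.

Δv₂ = 5.984 km/s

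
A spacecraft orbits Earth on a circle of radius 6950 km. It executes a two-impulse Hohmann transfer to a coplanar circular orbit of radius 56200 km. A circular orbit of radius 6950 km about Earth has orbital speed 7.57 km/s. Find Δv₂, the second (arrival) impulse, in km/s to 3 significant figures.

From the circular-orbit relation v² = μ/r at r = 6950 km: μ = v²r = (7.57)² × 6950 = 3.98269×10^5 km³/s².
Semi-major axis of the transfer orbit: a_t = (6950 + 56200)/2 = 31575 km.
On the circular orbit at r = 56200 km, v_c = √(μ/r) = 2.662 km/s.
Transfer-orbit speed at the same r (vis-viva, a = a_t): v_t = √[μ(2/r − 1/a_t)] = 1.249 km/s.
Δv₂ = |v_t − v_c| = |1.249 − 2.662| = 1.413 km/s.

Δv₂ = 1.41 km/s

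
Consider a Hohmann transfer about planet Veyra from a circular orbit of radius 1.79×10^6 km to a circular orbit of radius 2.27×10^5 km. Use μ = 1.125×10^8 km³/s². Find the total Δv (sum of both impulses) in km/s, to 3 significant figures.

Δv = 11.6 km/s

Transfer-ellipse semi-major axis a_t = (r₁ + r₂)/2 = (1.790×10^6 + 2.270×10^5)/2 = 1.0085×10^6 km.
At r₁ the circular-orbit speed is v₁ = √(μ/r₁) = 7.928 km/s.
On the transfer ellipse at r₁, vis-viva equation gives v_a = √[μ(2/r₁ − 1/a_t)] = 3.761 km/s.
First burn Δv₁ = |v_a − v₁| = 4.167 km/s.
At r₂, v₂ = √(μ/r₂) = 22.262 km/s.
Transfer-orbit speed at r₂: v_p = √[μ(2/r₂ − 1/a_t)] = 29.659 km/s.
Second burn Δv₂ = |v₂ − v_p| = 7.397 km/s.
Δv = Δv₁ + Δv₂ = 4.167 + 7.397 = 11.56 km/s.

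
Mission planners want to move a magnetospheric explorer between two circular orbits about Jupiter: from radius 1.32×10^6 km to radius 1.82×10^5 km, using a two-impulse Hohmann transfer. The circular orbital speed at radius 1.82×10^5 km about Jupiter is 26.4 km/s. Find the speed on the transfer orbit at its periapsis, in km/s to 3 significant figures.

v = 35.0 km/s

From the circular-orbit relation v² = μ/r at r = 1.82×10^5 km: μ = v²r = (26.4)² × 1.82×10^5 = 1.26847×10^8 km³/s².
Semi-major axis of the transfer orbit: a_t = (1.320×10^6 + 1.820×10^5)/2 = 7.510×10^5 km.
At periapsis, r = 1.820×10^5 km.
Vis-viva: v = √[μ(2/r − 1/a_t)] = √[1.26847×10^8 × (2/1.820×10^5 − 1/7.510×10^5)] = 35.00 km/s.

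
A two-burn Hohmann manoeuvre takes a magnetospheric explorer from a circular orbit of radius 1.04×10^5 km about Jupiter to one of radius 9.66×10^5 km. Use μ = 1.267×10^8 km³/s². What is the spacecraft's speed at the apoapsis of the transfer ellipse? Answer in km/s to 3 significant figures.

v = 5.05 km/s

The Hohmann ellipse has a_t = (r₁ + r₂)/2 = 5.350×10^5 km.
At apoapsis, r = 9.660×10^5 km.
Vis-viva: v = √[μ(2/r − 1/a_t)] = √[1.267×10^8 × (2/9.660×10^5 − 1/5.350×10^5)] = 5.049 km/s.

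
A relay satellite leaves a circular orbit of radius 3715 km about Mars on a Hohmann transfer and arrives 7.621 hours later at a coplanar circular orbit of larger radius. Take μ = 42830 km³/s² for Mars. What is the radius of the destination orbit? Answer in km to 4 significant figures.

Transfer time t = 7.621 hours = 27435.6 s, and t = π√(a_t³/μ).
So a_t = (μ t²/π²)^(1/3) = (42830 × (27435.6)² / π²)^(1/3) = 14837 km.
Since a_t = (r₁ + r₂)/2, r₂ = 2a_t − r₁ = 2×14837 − 3715 = 25959 km.

r₂ = 25960 km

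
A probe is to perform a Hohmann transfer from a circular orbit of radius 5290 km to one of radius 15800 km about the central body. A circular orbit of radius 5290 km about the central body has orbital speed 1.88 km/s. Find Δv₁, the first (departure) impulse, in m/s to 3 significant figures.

From the circular-orbit relation v² = μ/r at r = 5290 km: μ = v²r = (1.88)² × 5290 = 18697.0 km³/s².
Transfer-ellipse semi-major axis a_t = (r₁ + r₂)/2 = (5290 + 15800)/2 = 10545 km.
On the circular orbit at r = 5290 km, v_c = √(μ/r) = 1.8800 km/s.
Transfer-orbit speed at the same r (vis-viva, a = a_t): v_t = √[μ(2/r − 1/a_t)] = 2.3012 km/s.
Δv₁ = |v_t − v_c| = |2.3012 − 1.8800| = 0.4212 km/s.

Δv₁ = 421 m/s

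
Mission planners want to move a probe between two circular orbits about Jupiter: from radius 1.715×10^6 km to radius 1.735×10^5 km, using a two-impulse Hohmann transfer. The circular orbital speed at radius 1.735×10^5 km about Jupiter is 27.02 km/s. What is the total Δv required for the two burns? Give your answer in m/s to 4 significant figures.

From the circular-orbit relation v² = μ/r at r = 1.735×10^5 km: μ = v²r = (27.02)² × 1.735×10^5 = 1.26669×10^8 km³/s².
Transfer-ellipse semi-major axis a_t = (r₁ + r₂)/2 = (1.715×10^6 + 1.735×10^5)/2 = 9.4425×10^5 km.
At r₁ the circular-orbit speed is v₁ = √(μ/r₁) = 8.594 km/s.
On the transfer ellipse at r₁, vis-viva gives v_a = √[μ(2/r₁ − 1/a_t)] = 3.684 km/s.
First burn Δv₁ = |v_a − v₁| = 4.910 km/s.
At r₂, v₂ = √(μ/r₂) = 27.020 km/s.
Transfer-orbit speed at r₂: v_p = √[μ(2/r₂ − 1/a_t)] = 36.414 km/s.
Second burn Δv₂ = |v₂ − v_p| = 9.394 km/s.
Δv = Δv₁ + Δv₂ = 4.910 + 9.394 = 14.30 km/s.

Δv = 14300 m/s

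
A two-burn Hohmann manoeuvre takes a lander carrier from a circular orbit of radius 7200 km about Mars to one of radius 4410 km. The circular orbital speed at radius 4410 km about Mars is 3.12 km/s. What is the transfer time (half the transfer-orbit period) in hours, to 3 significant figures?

From the circular-orbit relation v² = μ/r at r = 4410 km: μ = v²r = (3.12)² × 4410 = 42928.7 km³/s².
The Hohmann ellipse has a_t = (r₁ + r₂)/2 = 5805 km.
Transfer time t = π√(a_t³/μ) = π√((5805)³ / 42928.7) = 6706 s.
Converting: 6706 s ÷ 3600 s/hour = 1.86 hours.

t = 1.86 hours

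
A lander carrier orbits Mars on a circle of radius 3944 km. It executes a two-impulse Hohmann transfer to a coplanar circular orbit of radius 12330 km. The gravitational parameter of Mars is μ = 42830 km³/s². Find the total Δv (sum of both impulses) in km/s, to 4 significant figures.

Transfer-ellipse semi-major axis a_t = (r₁ + r₂)/2 = (3944 + 12330)/2 = 8137 km.
Circular speed at r₁: v₁ = √(μ/r₁) = √(42830/3944) = 3.295381 km/s.
On the transfer ellipse at r₁, v² = μ(2/r − 1/a) gives v_p = √[μ(2/r₁ − 1/a_t)] = 4.056533 km/s.
First burn Δv₁ = |v_p − v₁| = 0.7612 km/s.
Circular speed at r₂: v₂ = √(μ/r₂) = 1.8638 km/s.
Transfer-orbit speed at r₂: v_a = √[μ(2/r₂ − 1/a_t)] = 1.2976 km/s.
Second burn Δv₂ = |v₂ − v_a| = 0.5662 km/s.
Total Δv = Δv₁ + Δv₂ = 1.327 km/s.

Δv = 1.327 km/s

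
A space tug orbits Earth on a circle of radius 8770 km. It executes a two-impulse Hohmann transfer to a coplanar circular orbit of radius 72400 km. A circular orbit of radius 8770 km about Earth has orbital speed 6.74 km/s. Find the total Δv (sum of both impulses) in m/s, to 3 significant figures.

Δv = 3520 m/s

From the circular-orbit relation v² = μ/r at r = 8770 km: μ = v²r = (6.74)² × 8770 = 3.98400×10^5 km³/s².
The Hohmann ellipse has a_t = (r₁ + r₂)/2 = 40585 km.
Circular speed at r₁: v₁ = √(μ/r₁) = √(3.98400×10^5/8770) = 6.740 km/s.
On the transfer ellipse at r₁, v² = μ(2/r − 1/a) gives v_p = √[μ(2/r₁ − 1/a_t)] = 9.002 km/s.
First burn Δv₁ = |v_p − v₁| = 2.262 km/s.
Circular speed at r₂: v₂ = √(μ/r₂) = 2.3458 km/s.
Transfer-orbit speed at r₂: v_a = √[μ(2/r₂ − 1/a_t)] = 1.0905 km/s.
Second burn Δv₂ = |v₂ − v_a| = 1.255 km/s.
Δv = Δv₁ + Δv₂ = 2.262 + 1.255 = 3.517 km/s.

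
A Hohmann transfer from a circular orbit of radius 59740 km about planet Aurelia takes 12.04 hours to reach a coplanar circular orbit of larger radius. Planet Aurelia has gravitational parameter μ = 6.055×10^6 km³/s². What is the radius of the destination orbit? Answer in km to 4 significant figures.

r₂ = 1.500×10^5 km

Transfer time t = 12.04 hours = 43344 s, and t = π√(a_t³/μ).
So a_t = (μ t²/π²)^(1/3) = (6.055×10^6 × (43344)² / π²)^(1/3) = 1.0485×10^5 km.
Since a_t = (r₁ + r₂)/2, r₂ = 2a_t − r₁ = 2×1.0485×10^5 − 59740 = 1.4996×10^5 km.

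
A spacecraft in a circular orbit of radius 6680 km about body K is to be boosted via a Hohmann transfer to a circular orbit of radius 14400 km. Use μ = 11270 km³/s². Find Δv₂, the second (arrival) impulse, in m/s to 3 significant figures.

Transfer-ellipse semi-major axis a_t = (r₁ + r₂)/2 = (6680 + 14400)/2 = 10540 km.
On the circular orbit at r = 14400 km, v_c = √(μ/r) = 0.8847 km/s.
Transfer-orbit speed at the same r (vis-viva, a = a_t): v_t = √[μ(2/r − 1/a_t)] = 0.7043 km/s.
Δv₂ = |v_t − v_c| = |0.7043 − 0.8847| = 0.1804 km/s.

Δv₂ = 180 m/s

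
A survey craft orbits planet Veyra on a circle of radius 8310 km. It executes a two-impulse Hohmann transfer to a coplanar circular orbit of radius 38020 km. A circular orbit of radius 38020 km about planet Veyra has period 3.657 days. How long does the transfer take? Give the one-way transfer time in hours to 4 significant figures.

t = 20.87 hours

From Kepler's third law T² = 4π²r³/μ at r = 38020 km, T = 3.657 days = 3.657 × 86400 s = 3.159648×10^5 s: μ = 4π²r³/T² = 21732.9 km³/s².
Transfer-ellipse semi-major axis a_t = (r₁ + r₂)/2 = (8310 + 38020)/2 = 23165 km.
Half the transfer-orbit period gives t = π√(a_t³/μ) = 75130 s.
Converting: 75130 s ÷ 3600 s/hour = 20.87 hours.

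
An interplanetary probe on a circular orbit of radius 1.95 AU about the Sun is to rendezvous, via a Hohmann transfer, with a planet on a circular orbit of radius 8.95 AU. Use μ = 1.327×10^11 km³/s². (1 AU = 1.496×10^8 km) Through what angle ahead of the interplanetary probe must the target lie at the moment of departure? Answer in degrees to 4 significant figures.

In km: r₁ = 1.95 × 1.496×10^8 = 2.9172×10^8 km; r₂ = 8.95 × 1.496×10^8 = 1.33892×10^9 km.
The Hohmann ellipse has a_t = (r₁ + r₂)/2 = 8.1532×10^8 km.
The half-period of the transfer ellipse is t = π√(a_t³/μ) = 2.0077×10^8 s.
The target's mean motion on its circular orbit is ω₂ = √(μ/r₂³) = 7.4354×10^-9 rad/s.
Angle swept by the target during transfer: ω₂·t = 1.4928 rad = 85.53°.
The interplanetary probe traverses 180° on the transfer ellipse, so the target must lead by 180° − 85.53° = 94.47°.

φ = 94.47°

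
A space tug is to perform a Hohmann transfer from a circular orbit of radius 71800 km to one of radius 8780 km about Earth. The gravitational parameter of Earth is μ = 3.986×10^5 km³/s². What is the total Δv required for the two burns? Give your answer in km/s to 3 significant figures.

Transfer-ellipse semi-major axis a_t = (r₁ + r₂)/2 = (71800 + 8780)/2 = 40290 km.
Circular speed at r₁: v₁ = √(μ/r₁) = √(3.986×10^5/71800) = 2.356 km/s.
Transfer-orbit speed at r₁ (vis-viva): v_a = √[μ(2/r₁ − 1/a_t)] = 1.100 km/s.
First burn Δv₁ = |v_a − v₁| = 1.256 km/s.
Circular speed at r₂: v₂ = √(μ/r₂) = 6.738 km/s.
Transfer-orbit speed at r₂: v_p = √[μ(2/r₂ − 1/a_t)] = 8.995 km/s.
Second burn Δv₂ = |v₂ − v_p| = 2.257 km/s.
Δv = Δv₁ + Δv₂ = 1.256 + 2.257 = 3.513 km/s.

Δv = 3.51 km/s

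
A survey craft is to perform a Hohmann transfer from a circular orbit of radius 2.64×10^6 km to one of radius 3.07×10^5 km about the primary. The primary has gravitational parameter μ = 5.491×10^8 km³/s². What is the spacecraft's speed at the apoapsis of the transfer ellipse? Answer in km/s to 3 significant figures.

Semi-major axis of the transfer orbit: a_t = (2.640×10^6 + 3.070×10^5)/2 = 1.4735×10^6 km.
At apoapsis, r = 2.640×10^6 km.
From the vis-viva equation, v = √[μ(2/r − 1/a_t)] = 6.583 km/s.

v = 6.58 km/s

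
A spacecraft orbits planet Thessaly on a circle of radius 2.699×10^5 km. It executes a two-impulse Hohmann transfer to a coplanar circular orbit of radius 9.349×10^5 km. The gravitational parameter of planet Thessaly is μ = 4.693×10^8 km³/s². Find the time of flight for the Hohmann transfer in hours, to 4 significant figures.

Semi-major axis of the transfer orbit: a_t = (2.699×10^5 + 9.349×10^5)/2 = 6.024×10^5 km.
Transfer time t = π√(a_t³/μ) = π√((6.024×10^5)³ / 4.693×10^8) = 67800 s.
Converting: 67800 s ÷ 3600 s/hour = 18.83 hours.

t = 18.83 hours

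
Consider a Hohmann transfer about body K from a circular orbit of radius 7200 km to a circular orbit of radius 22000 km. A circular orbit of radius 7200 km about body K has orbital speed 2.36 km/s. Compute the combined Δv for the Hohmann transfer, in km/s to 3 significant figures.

Δv = 0.939 km/s

From the circular-orbit relation v² = μ/r at r = 7200 km: μ = v²r = (2.36)² × 7200 = 40101.1 km³/s².
Semi-major axis of the transfer orbit: a_t = (7200 + 22000)/2 = 14600 km.
At r₁ the circular-orbit speed is v₁ = √(μ/r₁) = 2.360 km/s.
On the transfer ellipse at r₁, vis-viva gives v_p = √[μ(2/r₁ − 1/a_t)] = 2.897 km/s.
First burn Δv₁ = |v_p − v₁| = 0.5370 km/s.
Circular speed at r₂: v₂ = √(μ/r₂) = 1.3501 km/s.
Transfer-orbit speed at r₂: v_a = √[μ(2/r₂ − 1/a_t)] = 0.94811 km/s.
Second burn Δv₂ = |v₂ − v_a| = 0.4020 km/s.
Total Δv = Δv₁ + Δv₂ = 0.9390 km/s.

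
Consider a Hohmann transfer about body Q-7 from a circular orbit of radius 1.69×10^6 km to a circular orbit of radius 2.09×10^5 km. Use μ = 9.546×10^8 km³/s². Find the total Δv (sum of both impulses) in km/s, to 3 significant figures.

The Hohmann ellipse has a_t = (r₁ + r₂)/2 = 9.495×10^5 km.
Circular speed at r₁: v₁ = √(μ/r₁) = √(9.546×10^8/1.690×10^6) = 23.77 km/s.
On the transfer ellipse at r₁, vis-viva equation gives v_a = √[μ(2/r₁ − 1/a_t)] = 11.15 km/s.
First burn Δv₁ = |v_a − v₁| = 12.62 km/s.
At r₂, v₂ = √(μ/r₂) = 67.58 km/s.
Transfer-orbit speed at r₂: v_p = √[μ(2/r₂ − 1/a_t)] = 90.16 km/s.
Second burn Δv₂ = |v₂ − v_p| = 22.58 km/s.
Δv = Δv₁ + Δv₂ = 12.62 + 22.58 = 35.20 km/s.

Δv = 35.2 km/s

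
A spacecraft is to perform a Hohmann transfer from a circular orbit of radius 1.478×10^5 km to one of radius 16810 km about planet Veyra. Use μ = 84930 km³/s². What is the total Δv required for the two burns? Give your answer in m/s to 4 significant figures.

Semi-major axis of the transfer orbit: a_t = (1.478×10^5 + 16810)/2 = 82305 km.
Circular speed at r₁: v₁ = √(μ/r₁) = √(84930/1.478×10^5) = 0.75804 km/s.
Transfer-orbit speed at r₁ (v² = μ(2/r − 1/a)): v_a = √[μ(2/r₁ − 1/a_t)] = 0.34258 km/s.
First burn Δv₁ = |v_a − v₁| = 0.4155 km/s.
At r₂, v₂ = √(μ/r₂) = 2.2477 km/s.
Transfer-orbit speed at r₂: v_p = √[μ(2/r₂ − 1/a_t)] = 3.0121 km/s.
Second burn Δv₂ = |v₂ − v_p| = 0.7644 km/s.
Total Δv = Δv₁ + Δv₂ = 1.180 km/s.

Δv = 1180 m/s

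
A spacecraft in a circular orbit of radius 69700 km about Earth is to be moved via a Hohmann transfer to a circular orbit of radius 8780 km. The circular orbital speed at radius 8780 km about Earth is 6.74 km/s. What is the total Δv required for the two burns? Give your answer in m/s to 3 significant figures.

From the circular-orbit relation v² = μ/r at r = 8780 km: μ = v²r = (6.74)² × 8780 = 3.98854×10^5 km³/s².
Semi-major axis of the transfer orbit: a_t = (69700 + 8780)/2 = 39240 km.
Circular speed at r₁: v₁ = √(μ/r₁) = √(3.98854×10^5/69700) = 2.39216 km/s.
Transfer-orbit speed at r₁ (vis-viva): v_a = √[μ(2/r₁ − 1/a_t)] = 1.13155 km/s.
First burn Δv₁ = |v_a − v₁| = 1.2606 km/s.
At r₂, v₂ = √(μ/r₂) = 6.7400 km/s.
Transfer-orbit speed at r₂: v_p = √[μ(2/r₂ − 1/a_t)] = 8.9828 km/s.
Second burn Δv₂ = |v₂ − v_p| = 2.2428 km/s.
Total Δv = Δv₁ + Δv₂ = 3.503 km/s.

Δv = 3500 m/s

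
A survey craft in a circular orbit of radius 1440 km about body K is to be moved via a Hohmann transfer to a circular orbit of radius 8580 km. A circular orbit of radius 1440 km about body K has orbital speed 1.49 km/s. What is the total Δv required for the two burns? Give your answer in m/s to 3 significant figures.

Δv = 743 m/s

From the circular-orbit relation v² = μ/r at r = 1440 km: μ = v²r = (1.49)² × 1440 = 3196.94 km³/s².
The Hohmann ellipse has a_t = (r₁ + r₂)/2 = 5010 km.
Circular speed at r₁: v₁ = √(μ/r₁) = √(3196.94/1440) = 1.4900 km/s.
On the transfer ellipse at r₁, vis-viva equation gives v_p = √[μ(2/r₁ − 1/a_t)] = 1.9499 km/s.
First burn Δv₁ = |v_p − v₁| = 0.4599 km/s.
Circular speed at r₂: v₂ = √(μ/r₂) = 0.61041 km/s.
Transfer-orbit speed at r₂: v_a = √[μ(2/r₂ − 1/a_t)] = 0.32725 km/s.
Second burn Δv₂ = |v₂ − v_a| = 0.2832 km/s.
Total Δv = Δv₁ + Δv₂ = 0.7431 km/s.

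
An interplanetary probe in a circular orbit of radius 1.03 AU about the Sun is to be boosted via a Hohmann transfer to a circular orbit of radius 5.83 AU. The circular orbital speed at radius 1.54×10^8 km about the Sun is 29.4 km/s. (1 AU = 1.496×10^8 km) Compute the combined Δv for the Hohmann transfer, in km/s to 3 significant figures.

From the circular-orbit relation v² = μ/r at r = 1.54×10^8 km: μ = v²r = (29.4)² × 1.54×10^8 = 1.33111×10^11 km³/s².
In km: r₁ = 1.03 × 1.496×10^8 = 1.54088×10^8 km; r₂ = 5.83 × 1.496×10^8 = 8.72168×10^8 km.
Transfer-ellipse semi-major axis a_t = (r₁ + r₂)/2 = (1.54088×10^8 + 8.72168×10^8)/2 = 5.13128×10^8 km.
Circular speed at r₁: v₁ = √(μ/r₁) = √(1.33111×10^11/1.54088×10^8) = 29.392 km/s.
On the transfer ellipse at r₁, v² = μ(2/r − 1/a) gives v_p = √[μ(2/r₁ − 1/a_t)] = 38.319 km/s.
First burn Δv₁ = |v_p − v₁| = 8.927 km/s.
Circular speed at r₂: v₂ = √(μ/r₂) = 12.354 km/s.
Transfer-orbit speed at r₂: v_a = √[μ(2/r₂ − 1/a_t)] = 6.7699 km/s.
Second burn Δv₂ = |v₂ − v_a| = 5.584 km/s.
Δv = Δv₁ + Δv₂ = 8.927 + 5.584 = 14.51 km/s.

Δv = 14.5 km/s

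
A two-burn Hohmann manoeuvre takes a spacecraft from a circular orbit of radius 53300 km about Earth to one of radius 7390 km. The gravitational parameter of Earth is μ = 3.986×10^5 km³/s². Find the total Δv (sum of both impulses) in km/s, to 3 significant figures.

Δv = 3.77 km/s

Transfer-ellipse semi-major axis a_t = (r₁ + r₂)/2 = (53300 + 7390)/2 = 30345 km.
Circular speed at r₁: v₁ = √(μ/r₁) = √(3.986×10^5/53300) = 2.735 km/s.
Transfer-orbit speed at r₁ (vis-viva): v_a = √[μ(2/r₁ − 1/a_t)] = 1.350 km/s.
First burn Δv₁ = |v_a − v₁| = 1.385 km/s.
At r₂, v₂ = √(μ/r₂) = 7.344 km/s.
Transfer-orbit speed at r₂: v_p = √[μ(2/r₂ − 1/a_t)] = 9.733 km/s.
Second burn Δv₂ = |v₂ − v_p| = 2.389 km/s.
Total Δv = Δv₁ + Δv₂ = 3.774 km/s.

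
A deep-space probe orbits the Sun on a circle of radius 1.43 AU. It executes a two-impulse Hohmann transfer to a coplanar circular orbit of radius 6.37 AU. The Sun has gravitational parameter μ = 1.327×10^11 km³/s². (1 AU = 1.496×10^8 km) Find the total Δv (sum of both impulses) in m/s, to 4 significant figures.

In km: r₁ = 1.43 × 1.496×10^8 = 2.13928×10^8 km; r₂ = 6.37 × 1.496×10^8 = 9.52952×10^8 km.
The Hohmann ellipse has a_t = (r₁ + r₂)/2 = 5.8344×10^8 km.
Circular speed at r₁: v₁ = √(μ/r₁) = √(1.327×10^11/2.13928×10^8) = 24.906 km/s.
Transfer-orbit speed at r₁ (v² = μ(2/r − 1/a)): v_p = √[μ(2/r₁ − 1/a_t)] = 31.830 km/s.
First burn Δv₁ = |v_p − v₁| = 6.924 km/s.
At r₂, v₂ = √(μ/r₂) = 11.8005 km/s.
Transfer-orbit speed at r₂: v_a = √[μ(2/r₂ − 1/a_t)] = 7.14555 km/s.
Second burn Δv₂ = |v₂ − v_a| = 4.655 km/s.
Δv = Δv₁ + Δv₂ = 6.924 + 4.655 = 11.58 km/s.

Δv = 11580 m/s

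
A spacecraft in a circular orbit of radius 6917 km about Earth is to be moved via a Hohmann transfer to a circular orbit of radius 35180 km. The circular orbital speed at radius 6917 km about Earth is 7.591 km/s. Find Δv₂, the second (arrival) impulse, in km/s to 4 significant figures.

Δv₂ = 1.436 km/s

From the circular-orbit relation v² = μ/r at r = 6917 km: μ = v²r = (7.591)² × 6917 = 3.98580×10^5 km³/s².
The Hohmann ellipse has a_t = (r₁ + r₂)/2 = 21048.5 km.
Circular speed at r = 35180 km: v_c = √(μ/r) = 3.366 km/s.
Transfer-orbit speed at the same r (vis-viva, a = a_t): v_t = √[μ(2/r − 1/a_t)] = 1.930 km/s.
Δv₂ = |v_t − v_c| = |1.930 − 3.366| = 1.436 km/s.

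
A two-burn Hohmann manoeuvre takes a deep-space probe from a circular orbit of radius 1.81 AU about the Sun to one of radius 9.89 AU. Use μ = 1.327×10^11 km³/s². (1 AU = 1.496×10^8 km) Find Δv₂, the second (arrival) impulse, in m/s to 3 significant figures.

In km: r₁ = 1.81 × 1.496×10^8 = 2.70776×10^8 km; r₂ = 9.89 × 1.496×10^8 = 1.479544×10^9 km.
The Hohmann ellipse has a_t = (r₁ + r₂)/2 = 8.7516×10^8 km.
On the circular orbit at r = 1.479544×10^9 km, v_c = √(μ/r) = 9.4705 km/s.
Transfer-orbit speed at the same r (vis-viva, a = a_t): v_t = √[μ(2/r − 1/a_t)] = 5.2678 km/s.
Δv₂ = |v_t − v_c| = |5.2678 − 9.4705| = 4.203 km/s.

Δv₂ = 4200 m/s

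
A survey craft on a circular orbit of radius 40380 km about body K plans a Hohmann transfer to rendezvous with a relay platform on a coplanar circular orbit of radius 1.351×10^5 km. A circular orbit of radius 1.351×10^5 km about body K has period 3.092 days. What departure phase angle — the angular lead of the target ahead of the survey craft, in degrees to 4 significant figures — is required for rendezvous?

φ = 85.79°

From Kepler's third law T² = 4π²r³/μ at r = 1.351×10^5 km, T = 3.092 days = 3.092 × 86400 s = 2.671488×10^5 s: μ = 4π²r³/T² = 1.36402×10^6 km³/s².
The Hohmann ellipse has a_t = (r₁ + r₂)/2 = 87740 km.
Transfer time t = π√(a_t³/μ) = 69910 s.
The target's mean motion on its circular orbit is ω₂ = √(μ/r₂³) = 2.3519×10^-5 rad/s.
Angle swept by the target during transfer: ω₂·t = 1.6442 rad = 94.21°.
The survey craft traverses 180° on the transfer ellipse, so the target must lead by 180° − 94.21° = 85.79°.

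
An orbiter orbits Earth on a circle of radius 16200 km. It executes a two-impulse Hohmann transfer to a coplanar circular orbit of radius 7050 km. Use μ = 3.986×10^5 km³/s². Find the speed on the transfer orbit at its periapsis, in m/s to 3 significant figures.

The Hohmann ellipse has a_t = (r₁ + r₂)/2 = 11625 km.
At periapsis, r = 7050 km.
Applying v² = μ(2/r − 1/a_t): v = 8.876 km/s.

v = 8880 m/s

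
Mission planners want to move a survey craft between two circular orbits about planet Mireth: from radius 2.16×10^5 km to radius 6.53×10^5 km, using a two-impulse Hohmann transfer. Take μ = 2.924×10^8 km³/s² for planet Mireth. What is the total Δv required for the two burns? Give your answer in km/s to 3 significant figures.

Δv = 14.6 km/s

Transfer-ellipse semi-major axis a_t = (r₁ + r₂)/2 = (2.160×10^5 + 6.530×10^5)/2 = 4.345×10^5 km.
At r₁ the circular-orbit speed is v₁ = √(μ/r₁) = 36.793 km/s.
Transfer-orbit speed at r₁ (vis-viva): v_p = √[μ(2/r₁ − 1/a_t)] = 45.105 km/s.
First burn Δv₁ = |v_p − v₁| = 8.312 km/s.
At r₂, v₂ = √(μ/r₂) = 21.161 km/s.
Transfer-orbit speed at r₂: v_a = √[μ(2/r₂ − 1/a_t)] = 14.920 km/s.
Second burn Δv₂ = |v₂ − v_a| = 6.241 km/s.
Total Δv = Δv₁ + Δv₂ = 14.55 km/s.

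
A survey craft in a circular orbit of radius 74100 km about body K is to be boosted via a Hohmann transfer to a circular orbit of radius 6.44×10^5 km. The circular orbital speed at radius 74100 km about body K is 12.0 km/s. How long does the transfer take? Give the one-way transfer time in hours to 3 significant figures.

From the circular-orbit relation v² = μ/r at r = 74100 km: μ = v²r = (12.0)² × 74100 = 1.06704×10^7 km³/s².
Semi-major axis of the transfer orbit: a_t = (74100 + 6.440×10^5)/2 = 3.5905×10^5 km.
Half the transfer-orbit period gives t = π√(a_t³/μ) = 2.069×10^5 s.
Converting: 2.069×10^5 s ÷ 3600 s/hour = 57.5 hours.

t = 57.5 hours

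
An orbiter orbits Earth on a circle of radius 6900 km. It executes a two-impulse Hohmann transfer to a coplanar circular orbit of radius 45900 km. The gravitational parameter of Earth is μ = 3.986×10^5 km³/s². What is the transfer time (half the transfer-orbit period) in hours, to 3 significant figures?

Transfer-ellipse semi-major axis a_t = (r₁ + r₂)/2 = (6900 + 45900)/2 = 26400 km.
Transfer time t = π√(a_t³/μ) = π√((26400)³ / 3.986×10^5) = 21340 s.
Converting: 21340 s ÷ 3600 s/hour = 5.93 hours.

t = 5.93 hours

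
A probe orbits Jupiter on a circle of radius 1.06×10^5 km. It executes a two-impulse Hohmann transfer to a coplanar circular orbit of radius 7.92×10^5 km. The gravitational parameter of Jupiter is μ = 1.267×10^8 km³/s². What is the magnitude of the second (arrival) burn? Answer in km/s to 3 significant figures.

The Hohmann ellipse has a_t = (r₁ + r₂)/2 = 4.490×10^5 km.
On the circular orbit at r = 7.920×10^5 km, v_c = √(μ/r) = 12.6481 km/s.
Transfer-orbit speed at the same r (vis-viva, a = a_t): v_t = √[μ(2/r − 1/a_t)] = 6.14548 km/s.
Δv₂ = |v_t − v_c| = |6.14548 − 12.6481| = 6.503 km/s.

Δv₂ = 6.50 km/s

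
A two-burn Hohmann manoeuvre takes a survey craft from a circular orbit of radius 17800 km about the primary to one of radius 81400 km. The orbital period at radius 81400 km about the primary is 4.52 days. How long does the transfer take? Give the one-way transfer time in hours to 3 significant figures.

From Kepler's third law T² = 4π²r³/μ at r = 81400 km, T = 4.52 days = 4.52 × 86400 s = 3.90528×10^5 s: μ = 4π²r³/T² = 1.39614×10^5 km³/s².
Semi-major axis of the transfer orbit: a_t = (17800 + 81400)/2 = 49600 km.
Transfer time t = π√(a_t³/μ) = π√((49600)³ / 1.39614×10^5) = 92880 s.
Converting: 92880 s ÷ 3600 s/hour = 25.8 hours.

t = 25.8 hours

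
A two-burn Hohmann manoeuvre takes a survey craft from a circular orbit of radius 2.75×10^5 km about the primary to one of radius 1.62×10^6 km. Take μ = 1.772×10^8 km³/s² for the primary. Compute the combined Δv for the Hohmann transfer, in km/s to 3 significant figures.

Δv = 12.6 km/s

The Hohmann ellipse has a_t = (r₁ + r₂)/2 = 9.475×10^5 km.
At r₁ the circular-orbit speed is v₁ = √(μ/r₁) = 25.384 km/s.
Transfer-orbit speed at r₁ (v² = μ(2/r − 1/a)): v_p = √[μ(2/r₁ − 1/a_t)] = 33.192 km/s.
First burn Δv₁ = |v_p − v₁| = 7.808 km/s.
At r₂, v₂ = √(μ/r₂) = 10.4586 km/s.
Transfer-orbit speed at r₂: v_a = √[μ(2/r₂ − 1/a_t)] = 5.63444 km/s.
Second burn Δv₂ = |v₂ − v_a| = 4.824 km/s.
Δv = Δv₁ + Δv₂ = 7.808 + 4.824 = 12.63 km/s.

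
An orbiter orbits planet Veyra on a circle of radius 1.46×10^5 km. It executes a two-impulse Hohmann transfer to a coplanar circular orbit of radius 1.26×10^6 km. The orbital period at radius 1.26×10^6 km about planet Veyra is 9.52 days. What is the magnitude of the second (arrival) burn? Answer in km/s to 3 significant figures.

Δv₂ = 5.24 km/s

From Kepler's third law T² = 4π²r³/μ at r = 1.26×10^6 km, T = 9.52 days = 9.52 × 86400 s = 8.22528×10^5 s: μ = 4π²r³/T² = 1.16727×10^8 km³/s².
Transfer-ellipse semi-major axis a_t = (r₁ + r₂)/2 = (1.460×10^5 + 1.260×10^6)/2 = 7.030×10^5 km.
On the circular orbit at r = 1.260×10^6 km, v_c = √(μ/r) = 9.625 km/s.
Vis-viva on the transfer ellipse at r = 1.260×10^6 km gives v_t = √[μ(2/r − 1/a_t)] = 4.386 km/s.
Δv₂ = |v_t − v_c| = |4.386 − 9.625| = 5.239 km/s.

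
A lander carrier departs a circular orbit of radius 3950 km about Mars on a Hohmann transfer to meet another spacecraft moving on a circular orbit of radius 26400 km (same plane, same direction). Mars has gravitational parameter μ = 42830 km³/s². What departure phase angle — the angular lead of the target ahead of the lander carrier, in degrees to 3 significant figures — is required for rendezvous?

Transfer-ellipse semi-major axis a_t = (r₁ + r₂)/2 = (3950 + 26400)/2 = 15175 km.
Transfer time t = π√(a_t³/μ) = 28380 s.
The target's mean motion on its circular orbit is ω₂ = √(μ/r₂³) = 4.825×10^-5 rad/s.
Angle swept by the target during transfer: ω₂·t = 1.369 rad = 78.44°.
The lander carrier traverses 180° on the transfer ellipse, so the target must lead by 180° − 78.44° = 102°.

φ = 102°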